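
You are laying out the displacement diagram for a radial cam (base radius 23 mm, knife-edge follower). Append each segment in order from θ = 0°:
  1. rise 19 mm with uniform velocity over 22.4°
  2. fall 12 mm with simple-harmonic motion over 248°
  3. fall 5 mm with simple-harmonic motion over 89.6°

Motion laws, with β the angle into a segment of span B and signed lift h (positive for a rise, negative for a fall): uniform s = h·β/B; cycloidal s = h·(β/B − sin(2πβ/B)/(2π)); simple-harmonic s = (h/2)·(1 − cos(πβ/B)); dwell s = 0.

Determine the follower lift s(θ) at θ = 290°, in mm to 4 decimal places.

seg 1 [0°–22.4°] uniform, h=19: full span → s += 19 → s = 19.0000
seg 2 [22.4°–270.4°] simple-harmonic, h=-12: full span → s += -12 → s = 7.0000
seg 3 [270.4°–360°] simple-harmonic, h=-5: θ=290° here. β=19.6, B=89.6. -5/2·(1 − cos(π·0.2188)) = -0.5675 → s = 6.4325

6.4325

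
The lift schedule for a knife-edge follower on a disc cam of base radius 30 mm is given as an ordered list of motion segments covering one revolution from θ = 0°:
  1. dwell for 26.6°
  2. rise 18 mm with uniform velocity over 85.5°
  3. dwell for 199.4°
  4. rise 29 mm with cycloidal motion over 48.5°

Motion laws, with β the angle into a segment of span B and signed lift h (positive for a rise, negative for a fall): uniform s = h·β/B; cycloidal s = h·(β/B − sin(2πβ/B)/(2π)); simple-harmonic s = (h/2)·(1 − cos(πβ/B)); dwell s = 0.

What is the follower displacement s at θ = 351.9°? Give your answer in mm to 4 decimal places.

seg 1 [0°–26.6°] dwell: s stays 0.0000
seg 2 [26.6°–112.1°] uniform, h=18: full span → s += 18 → s = 18.0000
seg 3 [112.1°–311.5°] dwell: s stays 18.0000
seg 4 [311.5°–360°] cycloidal, h=29: θ=351.9° here. β=40.4, B=48.5. 29·(0.8330 − sin(2π·0.8330)/(2π)) = 28.1588 → s = 46.1588

46.1588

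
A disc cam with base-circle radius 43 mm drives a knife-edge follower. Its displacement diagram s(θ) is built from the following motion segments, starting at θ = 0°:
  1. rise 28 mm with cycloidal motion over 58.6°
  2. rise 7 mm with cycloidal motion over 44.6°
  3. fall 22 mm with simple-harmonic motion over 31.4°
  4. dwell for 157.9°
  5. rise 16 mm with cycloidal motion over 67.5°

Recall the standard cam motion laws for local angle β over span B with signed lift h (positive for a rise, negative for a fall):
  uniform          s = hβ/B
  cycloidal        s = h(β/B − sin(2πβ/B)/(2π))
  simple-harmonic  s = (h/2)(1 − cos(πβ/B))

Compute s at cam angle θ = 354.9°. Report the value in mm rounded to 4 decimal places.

seg 1 [0°–58.6°] cycloidal, h=28: full span → s += 28 → s = 28.0000
seg 2 [58.6°–103.2°] cycloidal, h=7: full span → s += 7 → s = 35.0000
seg 3 [103.2°–134.6°] simple-harmonic, h=-22: full span → s += -22 → s = 13.0000
seg 4 [134.6°–292.5°] dwell: s stays 13.0000
seg 5 [292.5°–360°] cycloidal, h=16: θ=354.9° here. β=62.4, B=67.5. 16·(0.9244 − sin(2π·0.9244)/(2π)) = 15.9551 → s = 28.9551

28.9551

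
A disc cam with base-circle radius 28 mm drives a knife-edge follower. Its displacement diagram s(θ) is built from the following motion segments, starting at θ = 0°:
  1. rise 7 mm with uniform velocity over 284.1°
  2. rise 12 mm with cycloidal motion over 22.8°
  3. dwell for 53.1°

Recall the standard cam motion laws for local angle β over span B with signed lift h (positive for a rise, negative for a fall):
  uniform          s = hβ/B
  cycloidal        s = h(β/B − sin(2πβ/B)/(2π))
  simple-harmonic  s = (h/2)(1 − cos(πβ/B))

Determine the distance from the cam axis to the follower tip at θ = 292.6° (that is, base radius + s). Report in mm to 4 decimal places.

seg 1 [0°–284.1°] uniform, h=7: full span → s += 7 → s = 7.0000
seg 2 [284.1°–306.9°] cycloidal, h=12: θ=292.6° here. β=8.5, B=22.8. 12·(0.3728 − sin(2π·0.3728)/(2π)) = 3.1047 → s = 10.1047
radial distance = base radius + s = 28 + 10.1047 = 38.1047

38.1047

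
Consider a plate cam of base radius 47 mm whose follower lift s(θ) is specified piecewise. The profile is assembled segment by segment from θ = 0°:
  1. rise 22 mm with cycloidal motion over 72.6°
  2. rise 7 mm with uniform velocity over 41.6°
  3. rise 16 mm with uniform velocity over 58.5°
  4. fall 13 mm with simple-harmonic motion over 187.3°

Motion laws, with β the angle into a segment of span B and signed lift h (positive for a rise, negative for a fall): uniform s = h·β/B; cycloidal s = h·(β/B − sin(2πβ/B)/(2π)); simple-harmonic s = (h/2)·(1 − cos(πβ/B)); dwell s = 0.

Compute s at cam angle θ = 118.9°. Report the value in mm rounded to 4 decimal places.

seg 1 [0°–72.6°] cycloidal, h=22: full span → s += 22 → s = 22.0000
seg 2 [72.6°–114.2°] uniform, h=7: full span → s += 7 → s = 29.0000
seg 3 [114.2°–172.7°] uniform, h=16: θ=118.9° here. β=4.7, B=58.5. 16·4.7/58.5 = 1.2855 → s = 30.2855

30.2855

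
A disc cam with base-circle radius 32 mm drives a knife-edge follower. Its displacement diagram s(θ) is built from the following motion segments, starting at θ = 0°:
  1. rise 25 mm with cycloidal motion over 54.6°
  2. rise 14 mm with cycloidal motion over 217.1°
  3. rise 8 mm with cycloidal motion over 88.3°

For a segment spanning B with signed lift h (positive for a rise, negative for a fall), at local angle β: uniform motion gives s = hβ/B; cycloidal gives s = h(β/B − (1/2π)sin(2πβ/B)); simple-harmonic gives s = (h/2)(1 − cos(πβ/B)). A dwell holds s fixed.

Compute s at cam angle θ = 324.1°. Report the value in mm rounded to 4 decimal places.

seg 1 [0°–54.6°] cycloidal, h=25: full span → s += 25 → s = 25.0000
seg 2 [54.6°–271.7°] cycloidal, h=14: full span → s += 14 → s = 39.0000
seg 3 [271.7°–360°] cycloidal, h=8: θ=324.1° here. β=52.4, B=88.3. 8·(0.5934 − sin(2π·0.5934)/(2π)) = 5.4527 → s = 44.4527

44.4527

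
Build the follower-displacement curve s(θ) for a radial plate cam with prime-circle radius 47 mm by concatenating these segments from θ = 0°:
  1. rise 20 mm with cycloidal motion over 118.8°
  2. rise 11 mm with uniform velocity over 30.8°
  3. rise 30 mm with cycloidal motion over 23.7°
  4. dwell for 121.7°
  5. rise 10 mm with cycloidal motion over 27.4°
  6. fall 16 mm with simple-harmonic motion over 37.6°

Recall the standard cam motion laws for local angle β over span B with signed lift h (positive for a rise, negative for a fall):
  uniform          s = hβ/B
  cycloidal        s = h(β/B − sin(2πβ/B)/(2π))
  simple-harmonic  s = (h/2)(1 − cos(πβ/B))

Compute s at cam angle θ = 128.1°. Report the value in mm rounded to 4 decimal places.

seg 1 [0°–118.8°] cycloidal, h=20: full span → s += 20 → s = 20.0000
seg 2 [118.8°–149.6°] uniform, h=11: θ=128.1° here. β=9.3, B=30.8. 11·9.3/30.8 = 3.3214 → s = 23.3214

23.3214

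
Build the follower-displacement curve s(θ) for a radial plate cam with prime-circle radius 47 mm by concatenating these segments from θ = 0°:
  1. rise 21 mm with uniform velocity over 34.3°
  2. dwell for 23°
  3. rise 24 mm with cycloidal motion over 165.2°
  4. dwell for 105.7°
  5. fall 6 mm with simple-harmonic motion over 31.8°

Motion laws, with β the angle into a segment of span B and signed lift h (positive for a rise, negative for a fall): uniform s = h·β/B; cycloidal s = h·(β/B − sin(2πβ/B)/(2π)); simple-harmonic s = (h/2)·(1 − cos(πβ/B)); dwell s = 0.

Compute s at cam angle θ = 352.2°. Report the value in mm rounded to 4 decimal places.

seg 1 [0°–34.3°] uniform, h=21: full span → s += 21 → s = 21.0000
seg 2 [34.3°–57.3°] dwell: s stays 21.0000
seg 3 [57.3°–222.5°] cycloidal, h=24: full span → s += 24 → s = 45.0000
seg 4 [222.5°–328.2°] dwell: s stays 45.0000
seg 5 [328.2°–360°] simple-harmonic, h=-6: θ=352.2° here. β=24, B=31.8. -6/2·(1 − cos(π·0.7547)) = -5.1525 → s = 39.8475

39.8475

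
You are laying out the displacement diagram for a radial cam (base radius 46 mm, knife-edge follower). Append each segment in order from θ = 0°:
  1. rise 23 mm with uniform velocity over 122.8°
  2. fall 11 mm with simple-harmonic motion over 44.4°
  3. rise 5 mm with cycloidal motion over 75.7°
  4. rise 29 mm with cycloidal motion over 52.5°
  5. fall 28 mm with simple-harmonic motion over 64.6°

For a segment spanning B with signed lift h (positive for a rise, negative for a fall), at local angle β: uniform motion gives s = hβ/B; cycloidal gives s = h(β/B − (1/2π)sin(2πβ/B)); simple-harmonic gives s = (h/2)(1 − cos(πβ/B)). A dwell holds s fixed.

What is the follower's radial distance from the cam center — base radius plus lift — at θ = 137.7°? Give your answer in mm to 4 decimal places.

seg 1 [0°–122.8°] uniform, h=23: full span → s += 23 → s = 23.0000
seg 2 [122.8°–167.2°] simple-harmonic, h=-11: θ=137.7° here. β=14.9, B=44.4. -11/2·(1 − cos(π·0.3356)) = -2.7838 → s = 20.2162
radial distance = base radius + s = 46 + 20.2162 = 66.2162

66.2162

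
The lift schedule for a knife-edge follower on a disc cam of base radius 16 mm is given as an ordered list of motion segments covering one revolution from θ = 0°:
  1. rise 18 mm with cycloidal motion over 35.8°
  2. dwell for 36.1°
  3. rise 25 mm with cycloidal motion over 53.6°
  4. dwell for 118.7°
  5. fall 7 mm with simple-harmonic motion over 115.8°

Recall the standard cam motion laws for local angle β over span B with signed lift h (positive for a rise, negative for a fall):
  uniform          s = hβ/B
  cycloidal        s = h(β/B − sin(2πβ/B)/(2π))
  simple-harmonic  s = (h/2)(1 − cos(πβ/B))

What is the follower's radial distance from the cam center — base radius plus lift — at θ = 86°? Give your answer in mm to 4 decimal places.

seg 1 [0°–35.8°] cycloidal, h=18: full span → s += 18 → s = 18.0000
seg 2 [35.8°–71.9°] dwell: s stays 18.0000
seg 3 [71.9°–125.5°] cycloidal, h=25: θ=86° here. β=14.1, B=53.6. 25·(0.2631 − sin(2π·0.2631)/(2π)) = 2.6110 → s = 20.6110
radial distance = base radius + s = 16 + 20.6110 = 36.6110

36.6110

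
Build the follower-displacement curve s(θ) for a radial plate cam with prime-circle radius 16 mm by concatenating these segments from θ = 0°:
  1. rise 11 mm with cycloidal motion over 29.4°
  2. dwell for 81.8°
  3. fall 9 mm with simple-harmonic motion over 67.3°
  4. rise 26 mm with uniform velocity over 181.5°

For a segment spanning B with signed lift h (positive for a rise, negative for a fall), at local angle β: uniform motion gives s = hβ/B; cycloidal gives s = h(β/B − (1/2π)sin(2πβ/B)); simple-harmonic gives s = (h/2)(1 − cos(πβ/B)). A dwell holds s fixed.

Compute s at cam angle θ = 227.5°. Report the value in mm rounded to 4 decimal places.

seg 1 [0°–29.4°] cycloidal, h=11: full span → s += 11 → s = 11.0000
seg 2 [29.4°–111.2°] dwell: s stays 11.0000
seg 3 [111.2°–178.5°] simple-harmonic, h=-9: full span → s += -9 → s = 2.0000
seg 4 [178.5°–360°] uniform, h=26: θ=227.5° here. β=49, B=181.5. 26·49/181.5 = 7.0193 → s = 9.0193

9.0193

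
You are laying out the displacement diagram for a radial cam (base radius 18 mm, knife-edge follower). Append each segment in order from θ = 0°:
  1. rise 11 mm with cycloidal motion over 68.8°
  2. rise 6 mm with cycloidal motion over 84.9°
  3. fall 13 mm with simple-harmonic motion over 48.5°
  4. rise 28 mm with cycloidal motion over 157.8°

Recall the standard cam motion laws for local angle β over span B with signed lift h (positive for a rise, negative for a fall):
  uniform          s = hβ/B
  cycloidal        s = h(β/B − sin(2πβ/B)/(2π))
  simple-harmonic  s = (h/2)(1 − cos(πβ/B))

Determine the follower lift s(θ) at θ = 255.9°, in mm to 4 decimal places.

seg 1 [0°–68.8°] cycloidal, h=11: full span → s += 11 → s = 11.0000
seg 2 [68.8°–153.7°] cycloidal, h=6: full span → s += 6 → s = 17.0000
seg 3 [153.7°–202.2°] simple-harmonic, h=-13: full span → s += -13 → s = 4.0000
seg 4 [202.2°–360°] cycloidal, h=28: θ=255.9° here. β=53.7, B=157.8. 28·(0.3403 − sin(2π·0.3403)/(2π)) = 5.7705 → s = 9.7705

9.7705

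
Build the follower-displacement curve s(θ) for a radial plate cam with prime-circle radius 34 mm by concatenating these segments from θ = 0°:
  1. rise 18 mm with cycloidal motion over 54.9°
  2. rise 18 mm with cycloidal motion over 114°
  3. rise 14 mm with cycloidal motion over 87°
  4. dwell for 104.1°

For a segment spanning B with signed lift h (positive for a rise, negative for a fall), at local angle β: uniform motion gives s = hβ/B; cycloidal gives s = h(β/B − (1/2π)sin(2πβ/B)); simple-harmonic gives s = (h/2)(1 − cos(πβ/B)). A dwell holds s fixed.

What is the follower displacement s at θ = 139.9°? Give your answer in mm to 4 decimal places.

seg 1 [0°–54.9°] cycloidal, h=18: full span → s += 18 → s = 18.0000
seg 2 [54.9°–168.9°] cycloidal, h=18: θ=139.9° here. β=85, B=114. 18·(0.7456 − sin(2π·0.7456)/(2π)) = 16.2848 → s = 34.2848

34.2848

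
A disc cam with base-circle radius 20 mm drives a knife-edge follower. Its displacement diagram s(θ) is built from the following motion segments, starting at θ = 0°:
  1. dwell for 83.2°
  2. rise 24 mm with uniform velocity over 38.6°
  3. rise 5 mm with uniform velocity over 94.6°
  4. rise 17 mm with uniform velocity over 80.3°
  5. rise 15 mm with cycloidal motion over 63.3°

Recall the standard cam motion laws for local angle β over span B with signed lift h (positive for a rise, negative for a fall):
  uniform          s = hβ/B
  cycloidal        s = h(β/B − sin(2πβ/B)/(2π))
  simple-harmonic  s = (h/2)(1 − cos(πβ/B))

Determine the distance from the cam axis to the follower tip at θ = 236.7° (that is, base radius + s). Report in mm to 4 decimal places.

seg 1 [0°–83.2°] dwell: s stays 0.0000
seg 2 [83.2°–121.8°] uniform, h=24: full span → s += 24 → s = 24.0000
seg 3 [121.8°–216.4°] uniform, h=5: full span → s += 5 → s = 29.0000
seg 4 [216.4°–296.7°] uniform, h=17: θ=236.7° here. β=20.3, B=80.3. 17·20.3/80.3 = 4.2976 → s = 33.2976
radial distance = base radius + s = 20 + 33.2976 = 53.2976

53.2976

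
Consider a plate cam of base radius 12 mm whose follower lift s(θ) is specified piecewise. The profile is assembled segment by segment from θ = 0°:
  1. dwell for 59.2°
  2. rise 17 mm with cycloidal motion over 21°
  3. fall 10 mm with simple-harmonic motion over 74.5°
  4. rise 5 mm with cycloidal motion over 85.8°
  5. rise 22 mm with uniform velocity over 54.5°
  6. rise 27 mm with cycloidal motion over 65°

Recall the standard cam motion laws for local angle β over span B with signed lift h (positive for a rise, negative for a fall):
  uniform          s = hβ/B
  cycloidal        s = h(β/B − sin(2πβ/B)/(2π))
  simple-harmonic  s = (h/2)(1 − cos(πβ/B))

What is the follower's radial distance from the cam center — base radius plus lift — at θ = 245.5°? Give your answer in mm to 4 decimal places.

seg 1 [0°–59.2°] dwell: s stays 0.0000
seg 2 [59.2°–80.2°] cycloidal, h=17: full span → s += 17 → s = 17.0000
seg 3 [80.2°–154.7°] simple-harmonic, h=-10: full span → s += -10 → s = 7.0000
seg 4 [154.7°–240.5°] cycloidal, h=5: full span → s += 5 → s = 12.0000
seg 5 [240.5°–295°] uniform, h=22: θ=245.5° here. β=5, B=54.5. 22·5/54.5 = 2.0183 → s = 14.0183
radial distance = base radius + s = 12 + 14.0183 = 26.0183

26.0183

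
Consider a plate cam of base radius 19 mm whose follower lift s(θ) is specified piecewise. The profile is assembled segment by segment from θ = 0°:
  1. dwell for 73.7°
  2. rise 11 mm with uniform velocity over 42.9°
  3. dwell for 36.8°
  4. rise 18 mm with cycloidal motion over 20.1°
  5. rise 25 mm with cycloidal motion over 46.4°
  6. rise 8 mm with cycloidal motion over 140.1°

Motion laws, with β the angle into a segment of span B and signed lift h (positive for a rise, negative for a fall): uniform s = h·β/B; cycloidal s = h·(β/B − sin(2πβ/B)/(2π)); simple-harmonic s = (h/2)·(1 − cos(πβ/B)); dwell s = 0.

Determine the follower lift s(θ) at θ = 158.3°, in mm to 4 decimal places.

seg 1 [0°–73.7°] dwell: s stays 0.0000
seg 2 [73.7°–116.6°] uniform, h=11: full span → s += 11 → s = 11.0000
seg 3 [116.6°–153.4°] dwell: s stays 11.0000
seg 4 [153.4°–173.5°] cycloidal, h=18: θ=158.3° here. β=4.9, B=20.1. 18·(0.2438 − sin(2π·0.2438)/(2π)) = 1.5255 → s = 12.5255

12.5255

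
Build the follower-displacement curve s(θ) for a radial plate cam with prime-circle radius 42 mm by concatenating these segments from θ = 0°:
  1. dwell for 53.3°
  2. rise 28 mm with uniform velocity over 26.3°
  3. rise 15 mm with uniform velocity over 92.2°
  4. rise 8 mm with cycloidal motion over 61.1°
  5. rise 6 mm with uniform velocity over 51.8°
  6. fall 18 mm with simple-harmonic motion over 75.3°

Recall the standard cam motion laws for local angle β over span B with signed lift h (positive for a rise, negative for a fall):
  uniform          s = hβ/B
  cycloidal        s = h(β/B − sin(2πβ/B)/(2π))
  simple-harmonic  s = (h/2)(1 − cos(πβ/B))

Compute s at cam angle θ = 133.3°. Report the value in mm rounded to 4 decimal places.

seg 1 [0°–53.3°] dwell: s stays 0.0000
seg 2 [53.3°–79.6°] uniform, h=28: full span → s += 28 → s = 28.0000
seg 3 [79.6°–171.8°] uniform, h=15: θ=133.3° here. β=53.7, B=92.2. 15·53.7/92.2 = 8.7364 → s = 36.7364

36.7364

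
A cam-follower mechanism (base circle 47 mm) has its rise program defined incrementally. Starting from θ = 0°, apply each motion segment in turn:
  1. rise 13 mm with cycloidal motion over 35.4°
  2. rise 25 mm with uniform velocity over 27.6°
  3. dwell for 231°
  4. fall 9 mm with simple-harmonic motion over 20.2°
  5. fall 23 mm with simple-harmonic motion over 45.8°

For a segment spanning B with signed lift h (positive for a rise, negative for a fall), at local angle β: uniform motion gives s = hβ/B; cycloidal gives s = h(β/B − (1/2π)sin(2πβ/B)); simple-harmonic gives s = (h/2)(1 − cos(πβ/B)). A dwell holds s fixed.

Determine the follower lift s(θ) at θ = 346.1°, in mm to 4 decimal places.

seg 1 [0°–35.4°] cycloidal, h=13: full span → s += 13 → s = 13.0000
seg 2 [35.4°–63°] uniform, h=25: full span → s += 25 → s = 38.0000
seg 3 [63°–294°] dwell: s stays 38.0000
seg 4 [294°–314.2°] simple-harmonic, h=-9: full span → s += -9 → s = 29.0000
seg 5 [314.2°–360°] simple-harmonic, h=-23: θ=346.1° here. β=31.9, B=45.8. -23/2·(1 − cos(π·0.6965)) = -18.1570 → s = 10.8430

10.8430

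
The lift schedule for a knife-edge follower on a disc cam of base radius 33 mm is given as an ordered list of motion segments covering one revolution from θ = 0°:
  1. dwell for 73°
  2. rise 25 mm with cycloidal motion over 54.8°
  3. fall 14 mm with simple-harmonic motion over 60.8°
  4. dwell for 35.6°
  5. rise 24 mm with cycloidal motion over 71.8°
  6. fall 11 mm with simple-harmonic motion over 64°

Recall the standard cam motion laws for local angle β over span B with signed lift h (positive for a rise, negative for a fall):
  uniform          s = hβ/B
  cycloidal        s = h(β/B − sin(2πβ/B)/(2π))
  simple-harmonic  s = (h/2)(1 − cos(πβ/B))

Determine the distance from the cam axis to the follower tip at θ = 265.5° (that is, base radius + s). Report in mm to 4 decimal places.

seg 1 [0°–73°] dwell: s stays 0.0000
seg 2 [73°–127.8°] cycloidal, h=25: full span → s += 25 → s = 25.0000
seg 3 [127.8°–188.6°] simple-harmonic, h=-14: full span → s += -14 → s = 11.0000
seg 4 [188.6°–224.2°] dwell: s stays 11.0000
seg 5 [224.2°–296°] cycloidal, h=24: θ=265.5° here. β=41.3, B=71.8. 24·(0.5752 − sin(2π·0.5752)/(2π)) = 15.5436 → s = 26.5436
radial distance = base radius + s = 33 + 26.5436 = 59.5436

59.5436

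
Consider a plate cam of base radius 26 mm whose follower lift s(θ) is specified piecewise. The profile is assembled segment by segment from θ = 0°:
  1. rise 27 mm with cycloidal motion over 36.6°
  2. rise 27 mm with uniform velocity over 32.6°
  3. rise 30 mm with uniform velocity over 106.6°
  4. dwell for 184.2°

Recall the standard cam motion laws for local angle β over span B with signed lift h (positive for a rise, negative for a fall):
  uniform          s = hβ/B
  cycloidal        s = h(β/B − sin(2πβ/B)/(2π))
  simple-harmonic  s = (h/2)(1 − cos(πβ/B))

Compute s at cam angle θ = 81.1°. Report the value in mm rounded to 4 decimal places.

seg 1 [0°–36.6°] cycloidal, h=27: full span → s += 27 → s = 27.0000
seg 2 [36.6°–69.2°] uniform, h=27: full span → s += 27 → s = 54.0000
seg 3 [69.2°–175.8°] uniform, h=30: θ=81.1° here. β=11.9, B=106.6. 30·11.9/106.6 = 3.3490 → s = 57.3490

57.3490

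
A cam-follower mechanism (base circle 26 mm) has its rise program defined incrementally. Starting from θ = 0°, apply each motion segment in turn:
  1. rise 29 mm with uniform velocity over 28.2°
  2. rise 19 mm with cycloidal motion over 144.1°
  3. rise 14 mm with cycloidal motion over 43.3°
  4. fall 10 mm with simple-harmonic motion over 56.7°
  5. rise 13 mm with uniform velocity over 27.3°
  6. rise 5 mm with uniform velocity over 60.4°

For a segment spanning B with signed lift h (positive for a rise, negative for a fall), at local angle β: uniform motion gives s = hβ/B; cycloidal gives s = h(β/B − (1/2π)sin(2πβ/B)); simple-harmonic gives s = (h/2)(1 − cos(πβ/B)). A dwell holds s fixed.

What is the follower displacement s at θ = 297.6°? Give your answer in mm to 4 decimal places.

seg 1 [0°–28.2°] uniform, h=29: full span → s += 29 → s = 29.0000
seg 2 [28.2°–172.3°] cycloidal, h=19: full span → s += 19 → s = 48.0000
seg 3 [172.3°–215.6°] cycloidal, h=14: full span → s += 14 → s = 62.0000
seg 4 [215.6°–272.3°] simple-harmonic, h=-10: full span → s += -10 → s = 52.0000
seg 5 [272.3°–299.6°] uniform, h=13: θ=297.6° here. β=25.3, B=27.3. 13·25.3/27.3 = 12.0476 → s = 64.0476

64.0476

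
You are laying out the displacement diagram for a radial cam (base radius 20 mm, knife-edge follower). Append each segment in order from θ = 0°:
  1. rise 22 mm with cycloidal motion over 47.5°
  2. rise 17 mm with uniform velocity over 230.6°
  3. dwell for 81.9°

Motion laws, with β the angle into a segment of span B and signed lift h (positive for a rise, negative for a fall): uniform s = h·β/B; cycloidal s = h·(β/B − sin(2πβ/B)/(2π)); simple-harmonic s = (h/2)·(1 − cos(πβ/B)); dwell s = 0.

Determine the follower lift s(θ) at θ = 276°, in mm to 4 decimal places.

seg 1 [0°–47.5°] cycloidal, h=22: full span → s += 22 → s = 22.0000
seg 2 [47.5°–278.1°] uniform, h=17: θ=276° here. β=228.5, B=230.6. 17·228.5/230.6 = 16.8452 → s = 38.8452

38.8452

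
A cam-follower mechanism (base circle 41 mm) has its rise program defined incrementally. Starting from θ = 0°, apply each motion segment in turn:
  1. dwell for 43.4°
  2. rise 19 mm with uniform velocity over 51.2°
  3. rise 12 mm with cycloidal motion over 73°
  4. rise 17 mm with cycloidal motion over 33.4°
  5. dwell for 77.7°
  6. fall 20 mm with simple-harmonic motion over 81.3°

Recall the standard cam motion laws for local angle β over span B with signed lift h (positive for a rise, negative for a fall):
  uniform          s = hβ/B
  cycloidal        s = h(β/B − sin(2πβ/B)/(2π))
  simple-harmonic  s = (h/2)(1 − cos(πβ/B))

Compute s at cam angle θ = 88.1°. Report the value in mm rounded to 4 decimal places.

seg 1 [0°–43.4°] dwell: s stays 0.0000
seg 2 [43.4°–94.6°] uniform, h=19: θ=88.1° here. β=44.7, B=51.2. 19·44.7/51.2 = 16.5879 → s = 16.5879

16.5879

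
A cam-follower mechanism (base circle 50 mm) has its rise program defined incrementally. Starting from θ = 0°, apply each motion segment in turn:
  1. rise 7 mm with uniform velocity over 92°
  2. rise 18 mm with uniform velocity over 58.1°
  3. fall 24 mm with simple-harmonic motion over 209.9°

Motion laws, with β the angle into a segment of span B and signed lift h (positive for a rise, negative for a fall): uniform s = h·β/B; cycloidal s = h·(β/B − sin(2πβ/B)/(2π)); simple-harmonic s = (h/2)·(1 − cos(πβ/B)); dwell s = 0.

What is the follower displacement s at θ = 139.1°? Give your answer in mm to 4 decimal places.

seg 1 [0°–92°] uniform, h=7: full span → s += 7 → s = 7.0000
seg 2 [92°–150.1°] uniform, h=18: θ=139.1° here. β=47.1, B=58.1. 18·47.1/58.1 = 14.5921 → s = 21.5921

21.5921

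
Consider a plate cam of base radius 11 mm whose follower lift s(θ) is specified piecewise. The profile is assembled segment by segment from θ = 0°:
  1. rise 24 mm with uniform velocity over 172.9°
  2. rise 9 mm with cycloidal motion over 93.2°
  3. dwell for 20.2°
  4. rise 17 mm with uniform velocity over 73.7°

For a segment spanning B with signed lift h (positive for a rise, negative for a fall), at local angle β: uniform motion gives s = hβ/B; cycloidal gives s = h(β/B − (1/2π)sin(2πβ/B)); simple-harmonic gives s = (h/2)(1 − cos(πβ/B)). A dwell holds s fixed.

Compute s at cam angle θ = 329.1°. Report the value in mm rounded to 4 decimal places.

seg 1 [0°–172.9°] uniform, h=24: full span → s += 24 → s = 24.0000
seg 2 [172.9°–266.1°] cycloidal, h=9: full span → s += 9 → s = 33.0000
seg 3 [266.1°–286.3°] dwell: s stays 33.0000
seg 4 [286.3°–360°] uniform, h=17: θ=329.1° here. β=42.8, B=73.7. 17·42.8/73.7 = 9.8725 → s = 42.8725

42.8725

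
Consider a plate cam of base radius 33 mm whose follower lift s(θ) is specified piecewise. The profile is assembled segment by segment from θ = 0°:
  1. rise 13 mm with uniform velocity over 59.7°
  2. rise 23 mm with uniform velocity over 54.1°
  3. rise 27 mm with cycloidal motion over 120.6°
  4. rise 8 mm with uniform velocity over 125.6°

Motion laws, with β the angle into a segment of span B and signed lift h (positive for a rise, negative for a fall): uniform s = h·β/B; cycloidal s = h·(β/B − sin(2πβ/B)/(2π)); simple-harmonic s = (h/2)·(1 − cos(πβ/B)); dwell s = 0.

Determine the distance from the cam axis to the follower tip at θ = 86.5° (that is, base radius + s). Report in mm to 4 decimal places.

seg 1 [0°–59.7°] uniform, h=13: full span → s += 13 → s = 13.0000
seg 2 [59.7°–113.8°] uniform, h=23: θ=86.5° here. β=26.8, B=54.1. 23·26.8/54.1 = 11.3937 → s = 24.3937
radial distance = base radius + s = 33 + 24.3937 = 57.3937

57.3937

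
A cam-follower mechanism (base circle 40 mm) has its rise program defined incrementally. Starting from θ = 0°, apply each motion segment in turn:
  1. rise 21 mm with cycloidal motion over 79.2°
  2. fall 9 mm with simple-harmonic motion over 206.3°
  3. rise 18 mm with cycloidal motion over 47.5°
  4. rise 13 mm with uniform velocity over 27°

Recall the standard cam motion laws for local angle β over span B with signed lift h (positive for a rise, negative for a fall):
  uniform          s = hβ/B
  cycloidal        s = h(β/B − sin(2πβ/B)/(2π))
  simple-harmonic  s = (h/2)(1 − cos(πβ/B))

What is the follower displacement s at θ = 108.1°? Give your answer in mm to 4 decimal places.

seg 1 [0°–79.2°] cycloidal, h=21: full span → s += 21 → s = 21.0000
seg 2 [79.2°–285.5°] simple-harmonic, h=-9: θ=108.1° here. β=28.9, B=206.3. -9/2·(1 − cos(π·0.1401)) = -0.4288 → s = 20.5712

20.5712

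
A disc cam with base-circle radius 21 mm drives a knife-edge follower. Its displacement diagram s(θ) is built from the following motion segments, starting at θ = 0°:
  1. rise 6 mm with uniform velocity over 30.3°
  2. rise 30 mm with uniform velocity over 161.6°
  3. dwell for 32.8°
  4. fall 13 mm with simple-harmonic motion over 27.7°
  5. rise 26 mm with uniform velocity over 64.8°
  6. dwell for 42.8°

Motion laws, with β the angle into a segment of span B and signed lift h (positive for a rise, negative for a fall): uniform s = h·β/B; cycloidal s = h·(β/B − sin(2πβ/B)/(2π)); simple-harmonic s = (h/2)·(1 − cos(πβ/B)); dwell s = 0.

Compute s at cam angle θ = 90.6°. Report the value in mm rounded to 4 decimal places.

seg 1 [0°–30.3°] uniform, h=6: full span → s += 6 → s = 6.0000
seg 2 [30.3°–191.9°] uniform, h=30: θ=90.6° here. β=60.3, B=161.6. 30·60.3/161.6 = 11.1943 → s = 17.1943

17.1943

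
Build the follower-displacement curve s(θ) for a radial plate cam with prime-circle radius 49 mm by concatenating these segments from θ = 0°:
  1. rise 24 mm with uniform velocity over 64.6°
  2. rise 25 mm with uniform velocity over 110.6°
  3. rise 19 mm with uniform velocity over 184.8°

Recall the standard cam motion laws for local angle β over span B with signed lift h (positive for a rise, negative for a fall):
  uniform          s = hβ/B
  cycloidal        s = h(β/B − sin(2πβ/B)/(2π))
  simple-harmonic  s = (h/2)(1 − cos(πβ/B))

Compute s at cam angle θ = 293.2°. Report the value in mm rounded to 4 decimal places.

seg 1 [0°–64.6°] uniform, h=24: full span → s += 24 → s = 24.0000
seg 2 [64.6°–175.2°] uniform, h=25: full span → s += 25 → s = 49.0000
seg 3 [175.2°–360°] uniform, h=19: θ=293.2° here. β=118, B=184.8. 19·118/184.8 = 12.1320 → s = 61.1320

61.1320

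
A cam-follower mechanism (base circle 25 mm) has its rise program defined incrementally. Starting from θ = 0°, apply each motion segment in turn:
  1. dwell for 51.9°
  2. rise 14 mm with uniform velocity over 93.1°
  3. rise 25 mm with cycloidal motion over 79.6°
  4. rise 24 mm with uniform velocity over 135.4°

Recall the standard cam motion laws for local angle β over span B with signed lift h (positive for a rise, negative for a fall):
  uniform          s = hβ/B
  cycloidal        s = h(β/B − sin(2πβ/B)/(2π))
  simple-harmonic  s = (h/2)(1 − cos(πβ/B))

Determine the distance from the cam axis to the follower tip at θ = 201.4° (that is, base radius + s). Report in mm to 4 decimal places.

seg 1 [0°–51.9°] dwell: s stays 0.0000
seg 2 [51.9°–145°] uniform, h=14: full span → s += 14 → s = 14.0000
seg 3 [145°–224.6°] cycloidal, h=25: θ=201.4° here. β=56.4, B=79.6. 25·(0.7085 − sin(2π·0.7085)/(2π)) = 21.5582 → s = 35.5582
radial distance = base radius + s = 25 + 35.5582 = 60.5582

60.5582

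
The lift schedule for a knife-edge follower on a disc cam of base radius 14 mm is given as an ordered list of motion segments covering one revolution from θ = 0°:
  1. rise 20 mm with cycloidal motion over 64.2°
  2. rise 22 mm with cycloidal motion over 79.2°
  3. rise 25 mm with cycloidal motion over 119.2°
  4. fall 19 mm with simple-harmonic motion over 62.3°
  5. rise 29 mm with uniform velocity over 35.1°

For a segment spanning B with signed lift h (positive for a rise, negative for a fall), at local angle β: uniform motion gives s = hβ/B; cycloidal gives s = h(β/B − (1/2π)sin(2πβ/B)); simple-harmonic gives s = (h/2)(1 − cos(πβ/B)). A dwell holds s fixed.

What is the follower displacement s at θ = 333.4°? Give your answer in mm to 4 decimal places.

seg 1 [0°–64.2°] cycloidal, h=20: full span → s += 20 → s = 20.0000
seg 2 [64.2°–143.4°] cycloidal, h=22: full span → s += 22 → s = 42.0000
seg 3 [143.4°–262.6°] cycloidal, h=25: full span → s += 25 → s = 67.0000
seg 4 [262.6°–324.9°] simple-harmonic, h=-19: full span → s += -19 → s = 48.0000
seg 5 [324.9°–360°] uniform, h=29: θ=333.4° here. β=8.5, B=35.1. 29·8.5/35.1 = 7.0228 → s = 55.0228

55.0228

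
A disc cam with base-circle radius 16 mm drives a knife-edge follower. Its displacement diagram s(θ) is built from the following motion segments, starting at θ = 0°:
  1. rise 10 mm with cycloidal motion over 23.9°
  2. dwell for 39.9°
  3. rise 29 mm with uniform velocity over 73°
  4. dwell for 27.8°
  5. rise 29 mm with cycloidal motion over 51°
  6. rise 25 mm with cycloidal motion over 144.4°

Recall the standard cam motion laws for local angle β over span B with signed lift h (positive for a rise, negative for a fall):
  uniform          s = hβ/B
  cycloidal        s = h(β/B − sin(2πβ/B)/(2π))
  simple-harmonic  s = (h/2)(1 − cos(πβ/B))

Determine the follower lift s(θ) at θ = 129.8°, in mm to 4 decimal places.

seg 1 [0°–23.9°] cycloidal, h=10: full span → s += 10 → s = 10.0000
seg 2 [23.9°–63.8°] dwell: s stays 10.0000
seg 3 [63.8°–136.8°] uniform, h=29: θ=129.8° here. β=66, B=73. 29·66/73 = 26.2192 → s = 36.2192

36.2192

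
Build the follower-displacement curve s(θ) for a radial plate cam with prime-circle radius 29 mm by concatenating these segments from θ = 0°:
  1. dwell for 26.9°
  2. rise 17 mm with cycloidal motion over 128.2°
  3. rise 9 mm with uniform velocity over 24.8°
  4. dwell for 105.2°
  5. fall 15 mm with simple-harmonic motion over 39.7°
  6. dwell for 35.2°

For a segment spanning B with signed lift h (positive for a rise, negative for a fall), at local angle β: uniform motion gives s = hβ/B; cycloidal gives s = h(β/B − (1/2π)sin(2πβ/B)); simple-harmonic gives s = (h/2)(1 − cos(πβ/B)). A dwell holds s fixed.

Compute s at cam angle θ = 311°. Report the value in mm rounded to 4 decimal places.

seg 1 [0°–26.9°] dwell: s stays 0.0000
seg 2 [26.9°–155.1°] cycloidal, h=17: full span → s += 17 → s = 17.0000
seg 3 [155.1°–179.9°] uniform, h=9: full span → s += 9 → s = 26.0000
seg 4 [179.9°–285.1°] dwell: s stays 26.0000
seg 5 [285.1°–324.8°] simple-harmonic, h=-15: θ=311° here. β=25.9, B=39.7. -15/2·(1 − cos(π·0.6524)) = -10.9551 → s = 15.0449

15.0449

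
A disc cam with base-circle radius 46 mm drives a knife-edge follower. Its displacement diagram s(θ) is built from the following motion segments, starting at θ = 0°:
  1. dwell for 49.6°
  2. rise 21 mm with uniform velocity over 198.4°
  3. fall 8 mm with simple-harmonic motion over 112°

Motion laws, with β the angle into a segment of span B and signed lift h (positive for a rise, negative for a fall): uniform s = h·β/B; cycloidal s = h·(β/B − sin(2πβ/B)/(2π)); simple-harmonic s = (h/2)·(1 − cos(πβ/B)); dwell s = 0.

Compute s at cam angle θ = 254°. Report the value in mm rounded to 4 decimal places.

seg 1 [0°–49.6°] dwell: s stays 0.0000
seg 2 [49.6°–248°] uniform, h=21: full span → s += 21 → s = 21.0000
seg 3 [248°–360°] simple-harmonic, h=-8: θ=254° here. β=6, B=112. -8/2·(1 − cos(π·0.0536)) = -0.0565 → s = 20.9435

20.9435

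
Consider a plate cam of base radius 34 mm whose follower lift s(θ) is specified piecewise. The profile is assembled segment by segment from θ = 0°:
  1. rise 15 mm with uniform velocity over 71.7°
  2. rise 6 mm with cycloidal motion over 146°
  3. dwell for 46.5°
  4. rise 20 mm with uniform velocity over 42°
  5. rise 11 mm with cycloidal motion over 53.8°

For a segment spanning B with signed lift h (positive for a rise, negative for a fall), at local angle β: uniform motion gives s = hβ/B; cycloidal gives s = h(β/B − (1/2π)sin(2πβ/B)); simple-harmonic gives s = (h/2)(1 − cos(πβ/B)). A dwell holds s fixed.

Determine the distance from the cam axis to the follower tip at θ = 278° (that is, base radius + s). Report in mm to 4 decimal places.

seg 1 [0°–71.7°] uniform, h=15: full span → s += 15 → s = 15.0000
seg 2 [71.7°–217.7°] cycloidal, h=6: full span → s += 6 → s = 21.0000
seg 3 [217.7°–264.2°] dwell: s stays 21.0000
seg 4 [264.2°–306.2°] uniform, h=20: θ=278° here. β=13.8, B=42. 20·13.8/42 = 6.5714 → s = 27.5714
radial distance = base radius + s = 34 + 27.5714 = 61.5714

61.5714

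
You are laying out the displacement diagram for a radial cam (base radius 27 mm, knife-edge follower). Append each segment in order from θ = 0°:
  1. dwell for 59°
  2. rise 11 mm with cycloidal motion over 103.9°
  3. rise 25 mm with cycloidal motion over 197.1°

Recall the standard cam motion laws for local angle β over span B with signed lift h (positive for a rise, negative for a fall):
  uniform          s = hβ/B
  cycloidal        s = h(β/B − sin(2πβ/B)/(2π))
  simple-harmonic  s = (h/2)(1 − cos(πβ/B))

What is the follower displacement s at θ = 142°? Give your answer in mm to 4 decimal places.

seg 1 [0°–59°] dwell: s stays 0.0000
seg 2 [59°–162.9°] cycloidal, h=11: θ=142° here. β=83, B=103.9. 11·(0.7988 − sin(2π·0.7988)/(2π)) = 10.4562 → s = 10.4562

10.4562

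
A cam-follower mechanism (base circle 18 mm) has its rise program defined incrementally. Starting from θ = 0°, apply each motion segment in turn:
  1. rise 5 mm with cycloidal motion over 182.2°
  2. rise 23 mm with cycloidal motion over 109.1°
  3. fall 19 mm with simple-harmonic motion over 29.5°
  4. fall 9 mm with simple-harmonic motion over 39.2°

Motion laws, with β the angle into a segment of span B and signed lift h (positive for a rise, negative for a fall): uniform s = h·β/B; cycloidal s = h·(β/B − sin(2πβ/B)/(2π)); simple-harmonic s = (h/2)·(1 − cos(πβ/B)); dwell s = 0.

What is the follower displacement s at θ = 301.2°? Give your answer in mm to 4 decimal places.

seg 1 [0°–182.2°] cycloidal, h=5: full span → s += 5 → s = 5.0000
seg 2 [182.2°–291.3°] cycloidal, h=23: full span → s += 23 → s = 28.0000
seg 3 [291.3°–320.8°] simple-harmonic, h=-19: θ=301.2° here. β=9.9, B=29.5. -19/2·(1 − cos(π·0.3356)) = -4.8085 → s = 23.1915

23.1915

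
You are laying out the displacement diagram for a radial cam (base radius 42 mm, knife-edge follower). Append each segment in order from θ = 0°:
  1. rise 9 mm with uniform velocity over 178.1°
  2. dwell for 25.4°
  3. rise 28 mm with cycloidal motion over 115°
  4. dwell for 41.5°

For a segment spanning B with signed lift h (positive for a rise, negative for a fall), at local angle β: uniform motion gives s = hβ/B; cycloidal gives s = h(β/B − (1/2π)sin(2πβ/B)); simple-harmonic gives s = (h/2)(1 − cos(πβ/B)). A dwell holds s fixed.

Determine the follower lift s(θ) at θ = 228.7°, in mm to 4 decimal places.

seg 1 [0°–178.1°] uniform, h=9: full span → s += 9 → s = 9.0000
seg 2 [178.1°–203.5°] dwell: s stays 9.0000
seg 3 [203.5°–318.5°] cycloidal, h=28: θ=228.7° here. β=25.2, B=115. 28·(0.2191 − sin(2π·0.2191)/(2π)) = 1.7629 → s = 10.7629

10.7629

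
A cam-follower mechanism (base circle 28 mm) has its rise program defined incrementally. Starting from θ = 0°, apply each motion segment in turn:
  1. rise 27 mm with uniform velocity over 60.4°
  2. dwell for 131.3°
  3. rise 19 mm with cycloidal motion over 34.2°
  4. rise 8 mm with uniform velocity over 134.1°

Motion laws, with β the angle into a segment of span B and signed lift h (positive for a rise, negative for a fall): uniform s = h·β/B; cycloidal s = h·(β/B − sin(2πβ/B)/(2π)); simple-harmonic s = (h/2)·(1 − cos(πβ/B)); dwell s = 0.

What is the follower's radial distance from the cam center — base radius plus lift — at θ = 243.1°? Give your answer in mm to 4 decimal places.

seg 1 [0°–60.4°] uniform, h=27: full span → s += 27 → s = 27.0000
seg 2 [60.4°–191.7°] dwell: s stays 27.0000
seg 3 [191.7°–225.9°] cycloidal, h=19: full span → s += 19 → s = 46.0000
seg 4 [225.9°–360°] uniform, h=8: θ=243.1° here. β=17.2, B=134.1. 8·17.2/134.1 = 1.0261 → s = 47.0261
radial distance = base radius + s = 28 + 47.0261 = 75.0261

75.0261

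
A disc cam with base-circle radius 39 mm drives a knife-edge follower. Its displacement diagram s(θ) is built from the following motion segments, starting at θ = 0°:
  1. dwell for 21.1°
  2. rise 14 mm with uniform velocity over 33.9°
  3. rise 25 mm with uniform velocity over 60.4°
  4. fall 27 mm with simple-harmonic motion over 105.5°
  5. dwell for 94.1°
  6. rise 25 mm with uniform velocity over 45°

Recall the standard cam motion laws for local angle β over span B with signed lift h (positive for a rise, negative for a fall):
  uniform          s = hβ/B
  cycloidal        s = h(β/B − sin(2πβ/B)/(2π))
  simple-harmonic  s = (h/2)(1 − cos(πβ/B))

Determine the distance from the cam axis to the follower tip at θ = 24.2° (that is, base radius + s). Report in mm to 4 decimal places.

seg 1 [0°–21.1°] dwell: s stays 0.0000
seg 2 [21.1°–55°] uniform, h=14: θ=24.2° here. β=3.1, B=33.9. 14·3.1/33.9 = 1.2802 → s = 1.2802
radial distance = base radius + s = 39 + 1.2802 = 40.2802

40.2802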